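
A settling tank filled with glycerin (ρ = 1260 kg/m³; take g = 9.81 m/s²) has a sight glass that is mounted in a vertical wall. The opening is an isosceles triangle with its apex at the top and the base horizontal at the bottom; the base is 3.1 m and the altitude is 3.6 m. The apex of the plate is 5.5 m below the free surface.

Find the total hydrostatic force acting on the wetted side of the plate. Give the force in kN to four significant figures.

F ≈ 544.9 kN

γ = ρg = 1260 × 9.81 / 1000 = 12.3606 kN/m³.
With the apex up, the centroid sits 2h/3 = 2 × 3.6/3 = 2.4 m below the apex, so the centroid depth is h_c = 5.5 + 2.4 = 7.9 m.
A = ½ × 3.1 × 3.6 = 5.58 m².
Resultant F = γ·h_c·A = 12.3606 × 7.9 × 5.58 = 544.88 kN.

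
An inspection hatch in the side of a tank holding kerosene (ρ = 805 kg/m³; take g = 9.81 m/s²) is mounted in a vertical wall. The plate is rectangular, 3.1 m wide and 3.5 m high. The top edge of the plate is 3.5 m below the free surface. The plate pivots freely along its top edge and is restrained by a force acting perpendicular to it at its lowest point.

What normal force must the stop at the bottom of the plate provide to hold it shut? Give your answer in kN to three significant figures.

γ = ρg = 805 × 9.81 / 1000 = 7.89705 kN/m³.
The centroid lies 3.5/2 = 1.75 m below the top edge, so the centroid depth is h_c = 3.5 + 1.75 = 5.25 m.
A = 3.1 × 3.5 = 10.85 m².
Resultant F = γ·h_c·A = 7.89705 × 5.25 × 10.85 = 449.836 kN.
I_c = b·h³/12 = 3.1 × 3.5³/12 = 11.076 m⁴.
Centre of pressure: y_p = y_c + I_c/(y_c·A) = 5.25 + 11.076/(5.25 × 10.85) = 5.25 + 0.194444 = 5.44444 m along the plane.
The resultant acts 1.75 + 0.194444 = 1.94444 m (along the plate) below the hinge at the top edge, so the moment about the hinge is M = F × 1.94444 = 449.836 × 1.94444 = 874.679 kN·m.
A normal force at the bottom, 3.5 m from the hinge, must supply this moment: P = 874.679/3.5 = 249.908 kN.

P ≈ 250 kN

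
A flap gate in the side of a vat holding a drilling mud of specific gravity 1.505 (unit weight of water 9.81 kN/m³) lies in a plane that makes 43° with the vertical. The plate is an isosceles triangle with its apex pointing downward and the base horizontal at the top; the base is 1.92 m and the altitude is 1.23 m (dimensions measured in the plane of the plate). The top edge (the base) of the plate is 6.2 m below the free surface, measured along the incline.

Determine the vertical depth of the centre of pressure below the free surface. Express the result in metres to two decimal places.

h_p = 4.84 m

γ = 1.505 × 9.81 = 14.76405 kN/m³.
The plate makes 43° with the vertical, i.e. θ = 90° − 43° = 47° to the horizontal. Measuring y along the incline from the free-surface line, vertical depth h = y·sinθ with sinθ = 0.731354.
With the apex down, the centroid sits h/3 = 1.23/3 = 0.41 m below the base (the top edge), so y_c = 6.2 + 0.41 = 6.61 m and h_c = 6.61 × 0.731354 = 4.83425 m.
A = ½ × 1.92 × 1.23 = 1.1808 m².
Resultant F = γ·h_c·A = 14.76405 × 4.83425 × 1.1808 = 84.2774 kN.
I_c = b·h³/36 = 1.92 × 1.23³/36 = 0.0992462 m⁴.
Centre of pressure: y_p = y_c + I_c/(y_c·A) = 6.61 + 0.0992462/(6.61 × 1.1808) = 6.61 + 0.0127156 = 6.62272 m along the plane.
Vertically, h_p = y_p·sinθ = 6.62272 × 0.731354 = 4.84355 m.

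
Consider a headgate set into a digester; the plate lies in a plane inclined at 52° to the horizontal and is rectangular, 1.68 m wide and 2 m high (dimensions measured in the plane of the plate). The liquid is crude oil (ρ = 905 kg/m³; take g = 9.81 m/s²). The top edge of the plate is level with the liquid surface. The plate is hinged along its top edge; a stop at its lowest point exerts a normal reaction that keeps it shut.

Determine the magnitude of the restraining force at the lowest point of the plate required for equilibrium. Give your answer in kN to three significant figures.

γ = ρg = 905 × 9.81 / 1000 = 8.87805 kN/m³.
Let θ = 52° be the plate's angle to the horizontal; measure y along the incline from where the plane meets the free surface. Vertical depth h = y·sinθ with sinθ = 0.788011.
The centroid lies 2/2 = 1 m below the top edge, so y_c = 1 m and h_c = 1 × 0.788011 = 0.788011 m.
A = 1.68 × 2 = 3.36 m².
Resultant F = γ·h_c·A = 8.87805 × 0.788011 × 3.36 = 23.5066 kN.
I_c = b·h³/12 = 1.68 × 2³/12 = 1.12 m⁴.
Centre of pressure: y_p = y_c + I_c/(y_c·A) = 1 + 1.12/(1 × 3.36) = 1 + 0.333333 = 1.33333 m along the plane.
The resultant acts 1 + 0.333333 = 1.33333 m (along the plate) below the hinge at the top edge, so the moment about the hinge is M = F × 1.33333 = 23.5066 × 1.33333 = 31.3421 kN·m.
A normal force at the bottom, 2 m from the hinge, must supply this moment: P = 31.3421/2 = 15.671 kN.

P ≈ 15.7 kN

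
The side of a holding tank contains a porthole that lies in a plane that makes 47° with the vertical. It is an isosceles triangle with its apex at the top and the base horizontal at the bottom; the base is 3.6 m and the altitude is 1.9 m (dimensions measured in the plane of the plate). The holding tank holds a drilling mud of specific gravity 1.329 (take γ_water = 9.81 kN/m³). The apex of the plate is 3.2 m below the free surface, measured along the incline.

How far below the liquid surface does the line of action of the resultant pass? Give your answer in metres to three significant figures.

h_p = 3.08 m

γ = 1.329 × 9.81 = 13.03749 kN/m³.
The plate makes 47° with the vertical, i.e. θ = 90° − 47° = 43° to the horizontal. Measuring y along the incline from the free-surface line, vertical depth h = y·sinθ with sinθ = 0.681998.
With the apex up, the centroid sits 2h/3 = 2 × 1.9/3 = 1.26667 m below the apex, so y_c = 3.2 + 1.26667 = 4.46667 m and h_c = 4.46667 × 0.681998 = 3.04626 m.
A = ½ × 3.6 × 1.9 = 3.42 m².
Resultant F = γ·h_c·A = 13.03749 × 3.04626 × 3.42 = 135.827 kN.
I_c = b·h³/36 = 3.6 × 1.9³/36 = 0.6859 m⁴.
Centre of pressure: y_p = y_c + I_c/(y_c·A) = 4.46667 + 0.6859/(4.46667 × 3.42) = 4.46667 + 0.0449005 = 4.51157 m along the plane.
Vertically, h_p = y_p·sinθ = 4.51157 × 0.681998 = 3.07688 m.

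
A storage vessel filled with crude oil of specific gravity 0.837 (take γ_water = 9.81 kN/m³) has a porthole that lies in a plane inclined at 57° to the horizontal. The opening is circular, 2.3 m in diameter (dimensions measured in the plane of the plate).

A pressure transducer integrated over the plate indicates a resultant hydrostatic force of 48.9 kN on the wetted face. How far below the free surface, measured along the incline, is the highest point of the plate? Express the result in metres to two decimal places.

γ = 0.837 × 9.81 = 8.21097 kN/m³.
A = π(1.15)² = 4.15476 m².
From F = γ·h_c·A, the centroid depth is h_c = 48.9/(8.21097 × 4.15476) = 1.4334 m.
Let θ = 57° be the plate's angle to the horizontal; measure y along the incline from where the plane meets the free surface. Vertical depth h = y·sinθ with sinθ = 0.838671.
Along the incline, y_c = h_c/sinθ = 1.4334/0.838671 = 1.70913 m.
The centroid is at the centre, 1.15 m below the top of the plate, so the highest point sits at y_top = 1.70913 − 1.15 = 0.55913 m along the incline.

y_top ≈ 0.56 m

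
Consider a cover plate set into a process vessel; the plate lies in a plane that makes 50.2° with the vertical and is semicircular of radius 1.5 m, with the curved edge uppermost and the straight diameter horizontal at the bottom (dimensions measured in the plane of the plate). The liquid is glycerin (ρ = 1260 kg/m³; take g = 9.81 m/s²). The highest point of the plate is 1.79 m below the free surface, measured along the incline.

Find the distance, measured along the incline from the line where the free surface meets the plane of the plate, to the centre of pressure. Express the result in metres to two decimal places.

y_p = 2.71 m

γ = ρg = 1260 × 9.81 / 1000 = 12.3606 kN/m³.
The plate makes 50.2° with the vertical, i.e. θ = 90° − 50.2° = 39.8° to the horizontal. Measuring y along the incline from the free-surface line, vertical depth h = y·sinθ with sinθ = 0.640110.
The centroid lies 4r/(3π) = 0.63662 m above the diameter, so r − 4r/(3π) = 1.5 − 0.63662 = 0.86338 m below the topmost point, so y_c = 1.79 + 0.86338 = 2.65338 m and h_c = 2.65338 × 0.640110 = 1.69846 m.
A = πr²/2 = π × 1.5²/2 = 3.53429 m².
Resultant F = γ·h_c·A = 12.3606 × 1.69846 × 3.53429 = 74.1988 kN.
I_c = (π/8 − 8/(9π))·r⁴ = 0.109757 × 1.5⁴ = 0.555645 m⁴.
Centre of pressure: y_p = y_c + I_c/(y_c·A) = 2.65338 + 0.555645/(2.65338 × 3.53429) = 2.65338 + 0.059251 = 2.71263 m along the plane.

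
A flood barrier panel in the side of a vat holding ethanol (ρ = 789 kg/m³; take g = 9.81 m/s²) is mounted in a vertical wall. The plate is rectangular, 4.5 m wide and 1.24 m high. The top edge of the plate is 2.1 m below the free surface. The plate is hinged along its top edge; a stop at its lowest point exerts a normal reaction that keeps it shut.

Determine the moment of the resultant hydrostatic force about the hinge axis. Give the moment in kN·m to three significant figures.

M ≈ 78.4 kN·m

γ = ρg = 789 × 9.81 / 1000 = 7.74009 kN/m³.
The centroid lies 1.24/2 = 0.62 m below the top edge, so the centroid depth is h_c = 2.1 + 0.62 = 2.72 m.
A = 4.5 × 1.24 = 5.58 m².
Resultant F = γ·h_c·A = 7.74009 × 2.72 × 5.58 = 117.476 kN.
I_c = b·h³/12 = 4.5 × 1.24³/12 = 0.714984 m⁴.
Centre of pressure: y_p = y_c + I_c/(y_c·A) = 2.72 + 0.714984/(2.72 × 5.58) = 2.72 + 0.0471078 = 2.76711 m along the plane.
The resultant acts 0.62 + 0.0471078 = 0.667108 m (along the plate) below the hinge at the top edge, so the moment about the hinge is M = F × 0.667108 = 117.476 × 0.667108 = 78.3692 kN·m.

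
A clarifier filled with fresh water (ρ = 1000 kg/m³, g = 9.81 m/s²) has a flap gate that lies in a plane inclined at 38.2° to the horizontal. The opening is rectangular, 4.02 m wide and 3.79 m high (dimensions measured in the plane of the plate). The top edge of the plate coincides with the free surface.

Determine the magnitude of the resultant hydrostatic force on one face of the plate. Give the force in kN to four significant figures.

γ = ρg = 1000 × 9.81 = 9810 N/m³ = 9.81 kN/m³.
Let θ = 38.2° be the plate's angle to the horizontal; measure y along the incline from where the plane meets the free surface. Vertical depth h = y·sinθ with sinθ = 0.618408.
The centroid lies 3.79/2 = 1.895 m below the top edge, so y_c = 1.895 m and h_c = 1.895 × 0.618408 = 1.17188 m.
A = 4.02 × 3.79 = 15.2358 m².
Resultant F = γ·h_c·A = 9.81 × 1.17188 × 15.2358 = 175.153 kN.

F ≈ 175.2 kN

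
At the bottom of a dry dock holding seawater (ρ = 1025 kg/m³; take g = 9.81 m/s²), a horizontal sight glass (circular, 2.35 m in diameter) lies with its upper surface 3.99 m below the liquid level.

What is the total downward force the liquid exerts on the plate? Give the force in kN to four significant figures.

γ = ρg = 1025 × 9.81 / 1000 = 10.05525 kN/m³.
The plate is horizontal, so pressure is uniform at p = γ·h = 10.05525 × 3.99 = 40.1204 kN/m².
A = π(1.175)² = 4.33736 m².
F = p·A = 40.1204 × 4.33736 = 174.017 kN.

F ≈ 174.0 kN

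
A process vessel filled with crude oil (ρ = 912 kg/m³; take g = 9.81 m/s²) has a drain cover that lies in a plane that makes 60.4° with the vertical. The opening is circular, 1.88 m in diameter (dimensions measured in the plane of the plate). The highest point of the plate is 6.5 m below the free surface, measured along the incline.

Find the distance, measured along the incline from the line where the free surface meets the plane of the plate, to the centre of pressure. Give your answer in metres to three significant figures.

y_p = 7.47 m

γ = ρg = 912 × 9.81 / 1000 = 8.94672 kN/m³.
The plate makes 60.4° with the vertical, i.e. θ = 90° − 60.4° = 29.6° to the horizontal. Measuring y along the incline from the free-surface line, vertical depth h = y·sinθ with sinθ = 0.493942.
The centroid is at the centre, 0.94 m below the top of the plate, so y_c = 6.5 + 0.94 = 7.44 m and h_c = 7.44 × 0.493942 = 3.67493 m.
A = π(0.94)² = 2.77591 m².
Resultant F = γ·h_c·A = 8.94672 × 3.67493 × 2.77591 = 91.268 kN.
I_c = πr⁴/4 = π × 0.94⁴/4 = 0.613199 m⁴.
Centre of pressure: y_p = y_c + I_c/(y_c·A) = 7.44 + 0.613199/(7.44 × 2.77591) = 7.44 + 0.0296909 = 7.46969 m along the plane.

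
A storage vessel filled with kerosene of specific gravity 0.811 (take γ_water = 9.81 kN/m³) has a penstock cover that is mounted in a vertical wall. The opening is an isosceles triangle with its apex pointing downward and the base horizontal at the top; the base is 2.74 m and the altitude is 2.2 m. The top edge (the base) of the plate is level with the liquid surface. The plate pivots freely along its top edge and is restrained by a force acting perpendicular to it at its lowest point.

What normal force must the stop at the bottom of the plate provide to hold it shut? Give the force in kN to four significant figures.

γ = 0.811 × 9.81 = 7.95591 kN/m³.
With the apex down, the centroid sits h/3 = 2.2/3 = 0.733333 m below the base (the top edge), so the centroid depth is h_c = 0.733333 m.
A = ½ × 2.74 × 2.2 = 3.014 m².
Resultant F = γ·h_c·A = 7.95591 × 0.733333 × 3.014 = 17.5847 kN.
I_c = b·h³/36 = 2.74 × 2.2³/36 = 0.810431 m⁴.
Centre of pressure: y_p = y_c + I_c/(y_c·A) = 0.733333 + 0.810431/(0.733333 × 3.014) = 0.733333 + 0.366667 = 1.1 m along the plane.
The resultant acts 0.733333 + 0.366667 = 1.1 m (along the plate) below the hinge at the top edge, so the moment about the hinge is M = F × 1.1 = 17.5847 × 1.1 = 19.3432 kN·m.
A normal force at the bottom, 2.2 m from the hinge, must supply this moment: P = 19.3432/2.2 = 8.79236 kN.

P ≈ 8.792 kN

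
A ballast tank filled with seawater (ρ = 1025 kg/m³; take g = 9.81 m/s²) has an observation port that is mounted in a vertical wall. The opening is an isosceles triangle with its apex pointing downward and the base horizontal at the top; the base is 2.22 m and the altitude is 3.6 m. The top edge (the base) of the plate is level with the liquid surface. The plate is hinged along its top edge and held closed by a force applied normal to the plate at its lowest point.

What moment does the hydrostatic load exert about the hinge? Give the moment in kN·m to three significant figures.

M ≈ 86.8 kN·m

γ = ρg = 1025 × 9.81 / 1000 = 10.05525 kN/m³.
With the apex down, the centroid sits h/3 = 3.6/3 = 1.2 m below the base (the top edge), so the centroid depth is h_c = 1.2 m.
A = ½ × 2.22 × 3.6 = 3.996 m².
Resultant F = γ·h_c·A = 10.05525 × 1.2 × 3.996 = 48.2169 kN.
I_c = b·h³/36 = 2.22 × 3.6³/36 = 2.87712 m⁴.
Centre of pressure: y_p = y_c + I_c/(y_c·A) = 1.2 + 2.87712/(1.2 × 3.996) = 1.2 + 0.6 = 1.8 m along the plane.
The resultant acts 1.2 + 0.6 = 1.8 m (along the plate) below the hinge at the top edge, so the moment about the hinge is M = F × 1.8 = 48.2169 × 1.8 = 86.7904 kN·m.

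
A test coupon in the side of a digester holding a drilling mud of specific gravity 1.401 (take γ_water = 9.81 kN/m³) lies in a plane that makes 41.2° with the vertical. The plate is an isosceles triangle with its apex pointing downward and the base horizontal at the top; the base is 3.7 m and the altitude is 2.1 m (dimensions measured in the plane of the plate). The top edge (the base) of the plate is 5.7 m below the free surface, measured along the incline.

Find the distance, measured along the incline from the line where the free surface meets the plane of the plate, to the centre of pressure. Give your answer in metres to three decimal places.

γ = 1.401 × 9.81 = 13.74381 kN/m³.
The plate makes 41.2° with the vertical, i.e. θ = 90° − 41.2° = 48.8° to the horizontal. Measuring y along the incline from the free-surface line, vertical depth h = y·sinθ with sinθ = 0.752415.
With the apex down, the centroid sits h/3 = 2.1/3 = 0.7 m below the base (the top edge), so y_c = 5.7 + 0.7 = 6.4 m and h_c = 6.4 × 0.752415 = 4.81546 m.
A = ½ × 3.7 × 2.1 = 3.885 m².
Resultant F = γ·h_c·A = 13.74381 × 4.81546 × 3.885 = 257.12 kN.
I_c = b·h³/36 = 3.7 × 2.1³/36 = 0.951825 m⁴.
Centre of pressure: y_p = y_c + I_c/(y_c·A) = 6.4 + 0.951825/(6.4 × 3.885) = 6.4 + 0.0382813 = 6.43828 m along the plane.

y_p = 6.438 m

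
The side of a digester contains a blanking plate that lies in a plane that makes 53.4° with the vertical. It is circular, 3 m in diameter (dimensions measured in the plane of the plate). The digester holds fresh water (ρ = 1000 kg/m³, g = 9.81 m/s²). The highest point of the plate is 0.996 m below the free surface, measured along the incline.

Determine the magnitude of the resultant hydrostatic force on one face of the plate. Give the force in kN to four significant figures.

F ≈ 103.2 kN

γ = ρg = 1000 × 9.81 = 9810 N/m³ = 9.81 kN/m³.
The plate makes 53.4° with the vertical, i.e. θ = 90° − 53.4° = 36.6° to the horizontal. Measuring y along the incline from the free-surface line, vertical depth h = y·sinθ with sinθ = 0.596225.
The centroid is at the centre, 1.5 m below the top of the plate, so y_c = 0.996 + 1.5 = 2.496 m and h_c = 2.496 × 0.596225 = 1.48818 m.
A = π(1.5)² = 7.06858 m².
Resultant F = γ·h_c·A = 9.81 × 1.48818 × 7.06858 = 103.195 kN.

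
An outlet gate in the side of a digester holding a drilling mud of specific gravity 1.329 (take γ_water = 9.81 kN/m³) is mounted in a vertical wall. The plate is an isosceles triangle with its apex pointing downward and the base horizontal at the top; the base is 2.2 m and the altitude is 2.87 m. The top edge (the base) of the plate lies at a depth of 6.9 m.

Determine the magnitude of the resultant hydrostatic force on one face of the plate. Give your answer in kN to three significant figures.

F ≈ 323 kN

γ = 1.329 × 9.81 = 13.03749 kN/m³.
With the apex down, the centroid sits h/3 = 2.87/3 = 0.956667 m below the base (the top edge), so the centroid depth is h_c = 6.9 + 0.956667 = 7.85667 m.
A = ½ × 2.2 × 2.87 = 3.157 m².
Resultant F = γ·h_c·A = 13.03749 × 7.85667 × 3.157 = 323.375 kN.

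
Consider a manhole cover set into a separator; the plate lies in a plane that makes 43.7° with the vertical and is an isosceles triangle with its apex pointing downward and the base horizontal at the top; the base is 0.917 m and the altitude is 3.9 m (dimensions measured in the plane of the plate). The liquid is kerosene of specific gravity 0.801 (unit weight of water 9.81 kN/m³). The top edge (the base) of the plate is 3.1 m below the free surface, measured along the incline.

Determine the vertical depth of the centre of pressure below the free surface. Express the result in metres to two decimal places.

h_p = 3.32 m

γ = 0.801 × 9.81 = 7.85781 kN/m³.
The plate makes 43.7° with the vertical, i.e. θ = 90° − 43.7° = 46.3° to the horizontal. Measuring y along the incline from the free-surface line, vertical depth h = y·sinθ with sinθ = 0.722967.
With the apex down, the centroid sits h/3 = 3.9/3 = 1.3 m below the base (the top edge), so y_c = 3.1 + 1.3 = 4.4 m and h_c = 4.4 × 0.722967 = 3.18105 m.
A = ½ × 0.917 × 3.9 = 1.78815 m².
Resultant F = γ·h_c·A = 7.85781 × 3.18105 × 1.78815 = 44.6968 kN.
I_c = b·h³/36 = 0.917 × 3.9³/36 = 1.51099 m⁴.
Centre of pressure: y_p = y_c + I_c/(y_c·A) = 4.4 + 1.51099/(4.4 × 1.78815) = 4.4 + 0.192046 = 4.59205 m along the plane.
Vertically, h_p = y_p·sinθ = 4.59205 × 0.722967 = 3.3199 m.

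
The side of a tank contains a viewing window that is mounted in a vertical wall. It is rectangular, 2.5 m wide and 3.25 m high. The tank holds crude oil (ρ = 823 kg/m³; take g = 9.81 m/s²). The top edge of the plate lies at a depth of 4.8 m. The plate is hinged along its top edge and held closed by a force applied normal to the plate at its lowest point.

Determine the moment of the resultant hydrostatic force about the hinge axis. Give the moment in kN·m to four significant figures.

M ≈ 742.6 kN·m

γ = ρg = 823 × 9.81 / 1000 = 8.07363 kN/m³.
The centroid lies 3.25/2 = 1.625 m below the top edge, so the centroid depth is h_c = 4.8 + 1.625 = 6.425 m.
A = 2.5 × 3.25 = 8.125 m².
Resultant F = γ·h_c·A = 8.07363 × 6.425 × 8.125 = 421.469 kN.
I_c = b·h³/12 = 2.5 × 3.25³/12 = 7.15169 m⁴.
Centre of pressure: y_p = y_c + I_c/(y_c·A) = 6.425 + 7.15169/(6.425 × 8.125) = 6.425 + 0.136997 = 6.562 m along the plane.
The resultant acts 1.625 + 0.136997 = 1.762 m (along the plate) below the hinge at the top edge, so the moment about the hinge is M = F × 1.762 = 421.469 × 1.762 = 742.628 kN·m.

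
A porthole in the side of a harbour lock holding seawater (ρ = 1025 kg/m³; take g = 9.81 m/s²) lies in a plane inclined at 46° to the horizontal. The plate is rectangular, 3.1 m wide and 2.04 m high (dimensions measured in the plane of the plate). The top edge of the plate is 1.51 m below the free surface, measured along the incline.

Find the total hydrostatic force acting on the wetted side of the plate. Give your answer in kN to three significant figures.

F ≈ 116 kN

γ = ρg = 1025 × 9.81 / 1000 = 10.05525 kN/m³.
Let θ = 46° be the plate's angle to the horizontal; measure y along the incline from where the plane meets the free surface. Vertical depth h = y·sinθ with sinθ = 0.719340.
The centroid lies 2.04/2 = 1.02 m below the top edge, so y_c = 1.51 + 1.02 = 2.53 m and h_c = 2.53 × 0.719340 = 1.81993 m.
A = 3.1 × 2.04 = 6.324 m².
Resultant F = γ·h_c·A = 10.05525 × 1.81993 × 6.324 = 115.728 kN.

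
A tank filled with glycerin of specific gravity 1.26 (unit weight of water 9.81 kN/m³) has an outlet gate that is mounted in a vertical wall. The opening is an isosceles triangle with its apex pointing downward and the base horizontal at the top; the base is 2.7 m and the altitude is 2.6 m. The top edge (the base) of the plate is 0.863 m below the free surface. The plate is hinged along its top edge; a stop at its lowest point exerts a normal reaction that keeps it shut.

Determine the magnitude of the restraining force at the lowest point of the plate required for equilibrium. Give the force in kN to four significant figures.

P ≈ 31.28 kN

γ = 1.26 × 9.81 = 12.3606 kN/m³.
With the apex down, the centroid sits h/3 = 2.6/3 = 0.866667 m below the base (the top edge), so the centroid depth is h_c = 0.863 + 0.866667 = 1.72967 m.
A = ½ × 2.7 × 2.6 = 3.51 m².
Resultant F = γ·h_c·A = 12.3606 × 1.72967 × 3.51 = 75.043 kN.
I_c = b·h³/36 = 2.7 × 2.6³/36 = 1.3182 m⁴.
Centre of pressure: y_p = y_c + I_c/(y_c·A) = 1.72967 + 1.3182/(1.72967 × 3.51) = 1.72967 + 0.217126 = 1.9468 m along the plane.
The resultant acts 0.866667 + 0.217126 = 1.08379 m (along the plate) below the hinge at the top edge, so the moment about the hinge is M = F × 1.08379 = 75.043 × 1.08379 = 81.3309 kN·m.
A normal force at the bottom, 2.6 m from the hinge, must supply this moment: P = 81.3309/2.6 = 31.2811 kN.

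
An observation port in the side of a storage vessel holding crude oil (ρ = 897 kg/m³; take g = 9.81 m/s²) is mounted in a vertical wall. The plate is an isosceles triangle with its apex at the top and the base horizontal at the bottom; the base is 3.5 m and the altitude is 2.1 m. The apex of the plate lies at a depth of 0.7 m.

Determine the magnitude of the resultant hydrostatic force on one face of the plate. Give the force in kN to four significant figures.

γ = ρg = 897 × 9.81 / 1000 = 8.79957 kN/m³.
With the apex up, the centroid sits 2h/3 = 2 × 2.1/3 = 1.4 m below the apex, so the centroid depth is h_c = 0.7 + 1.4 = 2.1 m.
A = ½ × 3.5 × 2.1 = 3.675 m².
Resultant F = γ·h_c·A = 8.79957 × 2.1 × 3.675 = 67.9107 kN.

F ≈ 67.91 kN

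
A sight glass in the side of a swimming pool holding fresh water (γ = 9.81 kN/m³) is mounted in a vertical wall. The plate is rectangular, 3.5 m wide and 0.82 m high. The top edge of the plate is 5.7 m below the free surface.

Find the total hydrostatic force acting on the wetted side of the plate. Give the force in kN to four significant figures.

γ = 9.81 kN/m³.
The centroid lies 0.82/2 = 0.41 m below the top edge, so the centroid depth is h_c = 5.7 + 0.41 = 6.11 m.
A = 3.5 × 0.82 = 2.87 m².
Resultant F = γ·h_c·A = 9.81 × 6.11 × 2.87 = 172.025 kN.

F ≈ 172.0 kN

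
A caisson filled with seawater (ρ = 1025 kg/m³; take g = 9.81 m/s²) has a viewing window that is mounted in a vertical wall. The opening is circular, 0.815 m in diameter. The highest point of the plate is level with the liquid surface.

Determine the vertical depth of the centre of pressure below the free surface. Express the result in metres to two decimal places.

γ = ρg = 1025 × 9.81 / 1000 = 10.05525 kN/m³.
The centroid is at the centre, 0.4075 m below the top of the plate, so the centroid depth is h_c = 0.4075 m.
A = π(0.4075)² = 0.521681 m².
Resultant F = γ·h_c·A = 10.05525 × 0.4075 × 0.521681 = 2.1376 kN.
I_c = πr⁴/4 = π × 0.4075⁴/4 = 0.0216571 m⁴.
Centre of pressure: y_p = y_c + I_c/(y_c·A) = 0.4075 + 0.0216571/(0.4075 × 0.521681) = 0.4075 + 0.101875 = 0.509375 m along the plane.

h_p = 0.51 m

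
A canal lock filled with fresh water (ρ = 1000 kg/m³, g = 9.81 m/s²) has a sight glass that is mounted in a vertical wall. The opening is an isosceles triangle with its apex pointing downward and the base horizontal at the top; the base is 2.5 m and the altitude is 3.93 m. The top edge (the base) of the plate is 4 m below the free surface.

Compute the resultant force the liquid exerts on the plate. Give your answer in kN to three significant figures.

F ≈ 256 kN

γ = ρg = 1000 × 9.81 = 9810 N/m³ = 9.81 kN/m³.
With the apex down, the centroid sits h/3 = 3.93/3 = 1.31 m below the base (the top edge), so the centroid depth is h_c = 4 + 1.31 = 5.31 m.
A = ½ × 2.5 × 3.93 = 4.9125 m².
Resultant F = γ·h_c·A = 9.81 × 5.31 × 4.9125 = 255.898 kN.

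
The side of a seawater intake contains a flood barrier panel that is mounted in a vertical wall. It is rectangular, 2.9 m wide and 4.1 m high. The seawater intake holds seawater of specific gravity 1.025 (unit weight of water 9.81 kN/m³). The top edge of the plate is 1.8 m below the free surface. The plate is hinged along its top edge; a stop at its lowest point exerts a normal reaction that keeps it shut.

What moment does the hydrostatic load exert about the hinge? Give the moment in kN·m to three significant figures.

γ = 1.025 × 9.81 = 10.05525 kN/m³.
The centroid lies 4.1/2 = 2.05 m below the top edge, so the centroid depth is h_c = 1.8 + 2.05 = 3.85 m.
A = 2.9 × 4.1 = 11.89 m².
Resultant F = γ·h_c·A = 10.05525 × 3.85 × 11.89 = 460.294 kN.
I_c = b·h³/12 = 2.9 × 4.1³/12 = 16.6559 m⁴.
Centre of pressure: y_p = y_c + I_c/(y_c·A) = 3.85 + 16.6559/(3.85 × 11.89) = 3.85 + 0.363853 = 4.21385 m along the plane.
The resultant acts 2.05 + 0.363853 = 2.41385 m (along the plate) below the hinge at the top edge, so the moment about the hinge is M = F × 2.41385 = 460.294 × 2.41385 = 1111.08 kN·m.

M ≈ 1110 kN·m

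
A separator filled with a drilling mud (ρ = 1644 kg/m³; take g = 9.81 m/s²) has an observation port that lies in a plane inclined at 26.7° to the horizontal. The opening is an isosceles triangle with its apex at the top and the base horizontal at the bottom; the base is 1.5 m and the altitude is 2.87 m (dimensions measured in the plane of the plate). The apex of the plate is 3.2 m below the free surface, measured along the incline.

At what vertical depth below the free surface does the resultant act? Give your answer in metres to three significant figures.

h_p = 2.34 m

γ = ρg = 1644 × 9.81 / 1000 = 16.12764 kN/m³.
Let θ = 26.7° be the plate's angle to the horizontal; measure y along the incline from where the plane meets the free surface. Vertical depth h = y·sinθ with sinθ = 0.449319.
With the apex up, the centroid sits 2h/3 = 2 × 2.87/3 = 1.91333 m below the apex, so y_c = 3.2 + 1.91333 = 5.11333 m and h_c = 5.11333 × 0.449319 = 2.29752 m.
A = ½ × 1.5 × 2.87 = 2.1525 m².
Resultant F = γ·h_c·A = 16.12764 × 2.29752 × 2.1525 = 79.7578 kN.
I_c = b·h³/36 = 1.5 × 2.87³/36 = 0.984996 m⁴.
Centre of pressure: y_p = y_c + I_c/(y_c·A) = 5.11333 + 0.984996/(5.11333 × 2.1525) = 5.11333 + 0.0894927 = 5.20282 m along the plane.
Vertically, h_p = y_p·sinθ = 5.20282 × 0.449319 = 2.33773 m.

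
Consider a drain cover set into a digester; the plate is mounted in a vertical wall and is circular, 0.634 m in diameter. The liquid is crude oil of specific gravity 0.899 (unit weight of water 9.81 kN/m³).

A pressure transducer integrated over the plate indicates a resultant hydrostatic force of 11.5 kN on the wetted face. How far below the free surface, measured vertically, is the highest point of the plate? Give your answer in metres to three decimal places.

d_top ≈ 3.813 m

γ = 0.899 × 9.81 = 8.81919 kN/m³.
A = π(0.317)² = 0.315696 m².
From F = γ·h_c·A, the centroid depth is h_c = 11.5/(8.81919 × 0.315696) = 4.13048 m.
The centroid is at the centre, 0.317 m below the top of the plate, so the highest point sits at h_top = 4.13048 − 0.317 = 3.81348 m below the surface.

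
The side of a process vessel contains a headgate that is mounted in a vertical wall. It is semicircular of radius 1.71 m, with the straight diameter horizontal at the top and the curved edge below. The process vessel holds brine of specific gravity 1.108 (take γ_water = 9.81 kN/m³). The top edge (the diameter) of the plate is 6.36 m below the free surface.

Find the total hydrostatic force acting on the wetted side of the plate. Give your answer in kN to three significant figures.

F ≈ 354 kN

γ = 1.108 × 9.81 = 10.86948 kN/m³.
The centroid of a semicircle lies 4r/(3π) = 0.725747 m from the diameter, here below the top edge, so the centroid depth is h_c = 6.36 + 0.725747 = 7.08575 m.
A = πr²/2 = π × 1.71²/2 = 4.59317 m².
Resultant F = γ·h_c·A = 10.86948 × 7.08575 × 4.59317 = 353.759 kN.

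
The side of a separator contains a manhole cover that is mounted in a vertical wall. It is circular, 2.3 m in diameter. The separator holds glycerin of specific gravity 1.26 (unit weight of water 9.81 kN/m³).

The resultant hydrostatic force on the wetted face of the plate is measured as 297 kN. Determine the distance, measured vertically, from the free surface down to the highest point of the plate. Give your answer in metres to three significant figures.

γ = 1.26 × 9.81 = 12.3606 kN/m³.
A = π(1.15)² = 4.15476 m².
From F = γ·h_c·A, the centroid depth is h_c = 297/(12.3606 × 4.15476) = 5.78324 m.
The centroid is at the centre, 1.15 m below the top of the plate, so the highest point sits at h_top = 5.78324 − 1.15 = 4.63324 m below the surface.

d_top ≈ 4.63 m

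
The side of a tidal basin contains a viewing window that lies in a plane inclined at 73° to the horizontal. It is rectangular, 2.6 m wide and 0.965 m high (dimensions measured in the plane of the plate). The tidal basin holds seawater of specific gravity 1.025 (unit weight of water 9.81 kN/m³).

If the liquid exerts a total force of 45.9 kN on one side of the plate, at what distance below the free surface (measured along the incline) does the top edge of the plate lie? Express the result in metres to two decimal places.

y_top ≈ 1.42 m

γ = 1.025 × 9.81 = 10.05525 kN/m³.
A = 2.6 × 0.965 = 2.509 m².
From F = γ·h_c·A, the centroid depth is h_c = 45.9/(10.05525 × 2.509) = 1.81936 m.
Let θ = 73° be the plate's angle to the horizontal; measure y along the incline from where the plane meets the free surface. Vertical depth h = y·sinθ with sinθ = 0.956305.
Along the incline, y_c = h_c/sinθ = 1.81936/0.956305 = 1.90249 m.
The centroid lies 0.965/2 = 0.4825 m below the top edge, so the top edge sits at y_top = 1.90249 − 0.4825 = 1.41999 m along the incline.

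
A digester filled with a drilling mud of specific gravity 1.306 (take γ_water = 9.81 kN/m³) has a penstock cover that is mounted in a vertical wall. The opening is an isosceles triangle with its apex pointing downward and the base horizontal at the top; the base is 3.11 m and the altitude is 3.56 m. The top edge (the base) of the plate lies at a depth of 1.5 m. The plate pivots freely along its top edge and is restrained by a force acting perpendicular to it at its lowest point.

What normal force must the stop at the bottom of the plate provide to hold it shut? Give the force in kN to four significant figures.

P ≈ 77.54 kN

γ = 1.306 × 9.81 = 12.81186 kN/m³.
With the apex down, the centroid sits h/3 = 3.56/3 = 1.18667 m below the base (the top edge), so the centroid depth is h_c = 1.5 + 1.18667 = 2.68667 m.
A = ½ × 3.11 × 3.56 = 5.5358 m².
Resultant F = γ·h_c·A = 12.81186 × 2.68667 × 5.5358 = 190.549 kN.
I_c = b·h³/36 = 3.11 × 3.56³/36 = 3.8977 m⁴.
Centre of pressure: y_p = y_c + I_c/(y_c·A) = 2.68667 + 3.8977/(2.68667 × 5.5358) = 2.68667 + 0.262068 = 2.94874 m along the plane.
The resultant acts 1.18667 + 0.262068 = 1.44874 m (along the plate) below the hinge at the top edge, so the moment about the hinge is M = F × 1.44874 = 190.549 × 1.44874 = 276.056 kN·m.
A normal force at the bottom, 3.56 m from the hinge, must supply this moment: P = 276.056/3.56 = 77.5438 kN.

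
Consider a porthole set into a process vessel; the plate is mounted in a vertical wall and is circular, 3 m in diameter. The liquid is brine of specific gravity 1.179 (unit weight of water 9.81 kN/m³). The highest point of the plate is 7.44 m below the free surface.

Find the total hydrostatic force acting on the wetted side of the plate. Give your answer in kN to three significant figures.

γ = 1.179 × 9.81 = 11.56599 kN/m³.
The centroid is at the centre, 1.5 m below the top of the plate, so the centroid depth is h_c = 7.44 + 1.5 = 8.94 m.
A = π(1.5)² = 7.06858 m².
Resultant F = γ·h_c·A = 11.56599 × 8.94 × 7.06858 = 730.891 kN.

F ≈ 731 kN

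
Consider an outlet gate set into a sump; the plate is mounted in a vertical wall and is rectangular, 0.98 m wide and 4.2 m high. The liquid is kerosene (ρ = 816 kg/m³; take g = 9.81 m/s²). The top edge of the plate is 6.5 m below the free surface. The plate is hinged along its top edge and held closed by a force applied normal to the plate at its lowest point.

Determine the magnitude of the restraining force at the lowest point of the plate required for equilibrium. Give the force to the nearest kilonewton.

P ≈ 153 kN

γ = ρg = 816 × 9.81 / 1000 = 8.00496 kN/m³.
The centroid lies 4.2/2 = 2.1 m below the top edge, so the centroid depth is h_c = 6.5 + 2.1 = 8.6 m.
A = 0.98 × 4.2 = 4.116 m².
Resultant F = γ·h_c·A = 8.00496 × 8.6 × 4.116 = 283.356 kN.
I_c = b·h³/12 = 0.98 × 4.2³/12 = 6.05052 m⁴.
Centre of pressure: y_p = y_c + I_c/(y_c·A) = 8.6 + 6.05052/(8.6 × 4.116) = 8.6 + 0.17093 = 8.77093 m along the plane.
The resultant acts 2.1 + 0.17093 = 2.27093 m (along the plate) below the hinge at the top edge, so the moment about the hinge is M = F × 2.27093 = 283.356 × 2.27093 = 643.482 kN·m.
A normal force at the bottom, 4.2 m from the hinge, must supply this moment: P = 643.482/4.2 = 153.21 kN.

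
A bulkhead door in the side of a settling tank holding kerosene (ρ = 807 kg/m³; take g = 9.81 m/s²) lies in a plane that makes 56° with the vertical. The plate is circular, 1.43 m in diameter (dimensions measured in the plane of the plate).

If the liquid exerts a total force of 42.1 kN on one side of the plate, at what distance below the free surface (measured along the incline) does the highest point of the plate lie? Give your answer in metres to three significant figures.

y_top ≈ 5.21 m

γ = ρg = 807 × 9.81 / 1000 = 7.91667 kN/m³.
A = π(0.715)² = 1.60606 m².
From F = γ·h_c·A, the centroid depth is h_c = 42.1/(7.91667 × 1.60606) = 3.31114 m.
The plate makes 56° with the vertical, i.e. θ = 90° − 56° = 34° to the horizontal. Measuring y along the incline from the free-surface line, vertical depth h = y·sinθ with sinθ = 0.559193.
Along the incline, y_c = h_c/sinθ = 3.31114/0.559193 = 5.92128 m.
The centroid is at the centre, 0.715 m below the top of the plate, so the highest point sits at y_top = 5.92128 − 0.715 = 5.20628 m along the incline.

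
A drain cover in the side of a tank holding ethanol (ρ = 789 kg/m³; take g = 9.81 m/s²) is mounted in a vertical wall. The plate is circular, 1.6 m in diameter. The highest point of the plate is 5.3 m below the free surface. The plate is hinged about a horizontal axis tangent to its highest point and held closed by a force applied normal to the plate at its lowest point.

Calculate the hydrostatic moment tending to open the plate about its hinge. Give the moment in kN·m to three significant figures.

γ = ρg = 789 × 9.81 / 1000 = 7.74009 kN/m³.
The centroid is at the centre, 0.8 m below the top of the plate, so the centroid depth is h_c = 5.3 + 0.8 = 6.1 m.
A = π(0.8)² = 2.01062 m².
Resultant F = γ·h_c·A = 7.74009 × 6.1 × 2.01062 = 94.9305 kN.
I_c = πr⁴/4 = π × 0.8⁴/4 = 0.321699 m⁴.
Centre of pressure: y_p = y_c + I_c/(y_c·A) = 6.1 + 0.321699/(6.1 × 2.01062) = 6.1 + 0.0262295 = 6.12623 m along the plane.
The resultant acts 0.8 + 0.0262295 = 0.82623 m (along the plate) below the hinge at the top edge, so the moment about the hinge is M = F × 0.82623 = 94.9305 × 0.82623 = 78.4344 kN·m.

M ≈ 78.4 kN·m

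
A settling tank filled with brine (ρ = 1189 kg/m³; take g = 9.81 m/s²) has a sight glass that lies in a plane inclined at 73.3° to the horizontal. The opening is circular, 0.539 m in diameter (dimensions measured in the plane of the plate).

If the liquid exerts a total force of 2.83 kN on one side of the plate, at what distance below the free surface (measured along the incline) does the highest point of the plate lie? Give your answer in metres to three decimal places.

γ = ρg = 1189 × 9.81 / 1000 = 11.66409 kN/m³.
A = π(0.2695)² = 0.228175 m².
From F = γ·h_c·A, the centroid depth is h_c = 2.83/(11.66409 × 0.228175) = 1.06333 m.
Let θ = 73.3° be the plate's angle to the horizontal; measure y along the incline from where the plane meets the free surface. Vertical depth h = y·sinθ with sinθ = 0.957822.
Along the incline, y_c = h_c/sinθ = 1.06333/0.957822 = 1.11015 m.
The centroid is at the centre, 0.2695 m below the top of the plate, so the highest point sits at y_top = 1.11015 − 0.2695 = 0.84065 m along the incline.

y_top ≈ 0.841 m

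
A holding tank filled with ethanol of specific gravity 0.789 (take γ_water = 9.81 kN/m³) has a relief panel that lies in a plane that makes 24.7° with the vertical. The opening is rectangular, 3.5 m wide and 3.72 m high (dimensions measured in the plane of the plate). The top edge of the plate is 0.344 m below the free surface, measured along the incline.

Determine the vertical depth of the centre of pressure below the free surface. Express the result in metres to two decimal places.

γ = 0.789 × 9.81 = 7.74009 kN/m³.
The plate makes 24.7° with the vertical, i.e. θ = 90° − 24.7° = 65.3° to the horizontal. Measuring y along the incline from the free-surface line, vertical depth h = y·sinθ with sinθ = 0.908508.
The centroid lies 3.72/2 = 1.86 m below the top edge, so y_c = 0.344 + 1.86 = 2.204 m and h_c = 2.204 × 0.908508 = 2.00235 m.
A = 3.5 × 3.72 = 13.02 m².
Resultant F = γ·h_c·A = 7.74009 × 2.00235 × 13.02 = 201.789 kN.
I_c = b·h³/12 = 3.5 × 3.72³/12 = 15.0147 m⁴.
Centre of pressure: y_p = y_c + I_c/(y_c·A) = 2.204 + 15.0147/(2.204 × 13.02) = 2.204 + 0.523232 = 2.72723 m along the plane.
Vertically, h_p = y_p·sinθ = 2.72723 × 0.908508 = 2.47771 m.

h_p = 2.48 m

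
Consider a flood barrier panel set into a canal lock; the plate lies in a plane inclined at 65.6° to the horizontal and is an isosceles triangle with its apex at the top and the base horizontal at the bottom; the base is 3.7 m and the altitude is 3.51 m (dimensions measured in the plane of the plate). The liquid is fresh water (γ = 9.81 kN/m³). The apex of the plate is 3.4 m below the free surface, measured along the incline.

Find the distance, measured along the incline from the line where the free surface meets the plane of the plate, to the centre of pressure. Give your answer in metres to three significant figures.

γ = 9.81 kN/m³.
Let θ = 65.6° be the plate's angle to the horizontal; measure y along the incline from where the plane meets the free surface. Vertical depth h = y·sinθ with sinθ = 0.910684.
With the apex up, the centroid sits 2h/3 = 2 × 3.51/3 = 2.34 m below the apex, so y_c = 3.4 + 2.34 = 5.74 m and h_c = 5.74 × 0.910684 = 5.22733 m.
A = ½ × 3.7 × 3.51 = 6.4935 m².
Resultant F = γ·h_c·A = 9.81 × 5.22733 × 6.4935 = 332.987 kN.
I_c = b·h³/36 = 3.7 × 3.51³/36 = 4.44448 m⁴.
Centre of pressure: y_p = y_c + I_c/(y_c·A) = 5.74 + 4.44448/(5.74 × 6.4935) = 5.74 + 0.119242 = 5.85924 m along the plane.

y_p = 5.86 m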